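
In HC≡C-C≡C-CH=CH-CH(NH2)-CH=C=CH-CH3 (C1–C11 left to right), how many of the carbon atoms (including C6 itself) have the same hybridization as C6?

4

C6 is sp2 (one π bond).
C1: sp
C2: sp
C3: sp
C4: sp
C5: sp2 ✓
C6: sp2 ✓
C7: sp3
C8: sp2 ✓
C9: sp
C10: sp2 ✓
C11: sp3
4 carbons are sp2.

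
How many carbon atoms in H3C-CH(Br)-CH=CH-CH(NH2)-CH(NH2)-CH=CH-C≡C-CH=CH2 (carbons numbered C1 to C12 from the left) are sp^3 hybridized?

4

C1: sp3 ✓
C2: sp3 ✓
C3: sp2
C4: sp2
C5: sp3 ✓
C6: sp3 ✓
C7: sp2
C8: sp2
C9: sp
C10: sp
C11: sp2
C12: sp2
C1, C2, C5, C6 → 4 sp3 carbons.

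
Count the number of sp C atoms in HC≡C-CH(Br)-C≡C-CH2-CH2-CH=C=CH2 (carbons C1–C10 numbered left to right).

5

C1: sp ✓
C2: sp ✓
C3: sp3
C4: sp ✓
C5: sp ✓
C6: sp3
C7: sp3
C8: sp2
C9: sp ✓
C10: sp2
C1, C2, C4, C5, C9 → 5 sp carbons.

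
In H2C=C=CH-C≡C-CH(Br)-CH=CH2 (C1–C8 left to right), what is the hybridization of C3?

sp²

C3 carries 3 σ bonds, plus one π bond, giving a steric number of 3, so it is sp2.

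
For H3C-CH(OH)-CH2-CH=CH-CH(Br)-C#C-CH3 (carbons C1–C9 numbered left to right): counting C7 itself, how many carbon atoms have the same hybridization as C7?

C7 is sp (two π bonds).
C1: sp3
C2: sp3
C3: sp3
C4: sp2
C5: sp2
C6: sp3
C7: sp ✓
C8: sp ✓
C9: sp3
2 carbons are sp.

2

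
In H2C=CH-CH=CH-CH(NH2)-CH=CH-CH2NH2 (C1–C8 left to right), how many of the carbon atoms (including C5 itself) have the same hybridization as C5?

2

C5 is sp3 (only σ bonds).
C1: sp2
C2: sp2
C3: sp2
C4: sp2
C5: sp3 ✓
C6: sp2
C7: sp2
C8: sp3 ✓
2 carbons are sp3.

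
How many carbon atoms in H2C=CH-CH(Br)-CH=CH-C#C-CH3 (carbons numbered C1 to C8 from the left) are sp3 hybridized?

C1: sp2
C2: sp2
C3: sp3 ✓
C4: sp2
C5: sp2
C6: sp
C7: sp
C8: sp3 ✓
C3, C8 → 2 sp3 carbons.

2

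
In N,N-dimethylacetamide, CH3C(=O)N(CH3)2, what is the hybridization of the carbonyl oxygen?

sp^2

The carbonyl oxygen carries 1 σ bond and 2 lone pairs, plus one π bond, giving a steric number of 3, so it is sp2.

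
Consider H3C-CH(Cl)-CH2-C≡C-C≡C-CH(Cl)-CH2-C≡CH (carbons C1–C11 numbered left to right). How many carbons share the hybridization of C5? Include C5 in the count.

C5 is sp (two π bonds).
C1: sp3
C2: sp3
C3: sp3
C4: sp ✓
C5: sp ✓
C6: sp ✓
C7: sp ✓
C8: sp3
C9: sp3
C10: sp ✓
C11: sp ✓
6 carbons are sp.

6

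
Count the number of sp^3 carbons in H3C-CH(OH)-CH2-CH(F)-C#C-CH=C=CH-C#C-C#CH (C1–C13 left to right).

4

C1: sp3 ✓
C2: sp3 ✓
C3: sp3 ✓
C4: sp3 ✓
C5: sp
C6: sp
C7: sp2
C8: sp
C9: sp2
C10: sp
C11: sp
C12: sp
C13: sp
C1, C2, C3, C4 → 4 sp3 carbons.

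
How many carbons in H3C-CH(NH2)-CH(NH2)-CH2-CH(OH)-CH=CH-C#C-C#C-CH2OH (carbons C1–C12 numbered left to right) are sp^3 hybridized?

6

C1: sp3 ✓
C2: sp3 ✓
C3: sp3 ✓
C4: sp3 ✓
C5: sp3 ✓
C6: sp2
C7: sp2
C8: sp
C9: sp
C10: sp
C11: sp
C12: sp3 ✓
C1, C2, C3, C4, C5, C12 → 6 sp3 carbons.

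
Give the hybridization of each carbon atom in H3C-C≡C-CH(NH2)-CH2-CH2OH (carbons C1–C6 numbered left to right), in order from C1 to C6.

C1 sp3, C2 sp, C3 sp, C4 sp3, C5 sp3, C6 sp3

C1 has 4 σ bonds: steric number 4 → sp3.
C2 carries 2 σ bonds, plus two π bonds, giving a steric number of 2, so it is sp.
C3: 2 σ bonds, plus two π bonds; 2 regions of electron density → sp.
C4 is sp3: 4 σ bonds, 4 electron-density regions.
C5 (4 σ bonds) has steric number 4: sp3.
C6 is sp3: 4 σ bonds, 4 electron-density regions.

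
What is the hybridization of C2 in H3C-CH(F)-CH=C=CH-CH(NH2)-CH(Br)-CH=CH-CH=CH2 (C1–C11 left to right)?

C2 (4 σ bonds) has steric number 4: sp3.

sp³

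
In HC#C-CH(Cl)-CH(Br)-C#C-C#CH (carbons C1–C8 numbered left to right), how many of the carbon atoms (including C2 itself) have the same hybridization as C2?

C2 is sp (two π bonds).
C1: sp ✓
C2: sp ✓
C3: sp3
C4: sp3
C5: sp ✓
C6: sp ✓
C7: sp ✓
C8: sp ✓
6 carbons are sp.

6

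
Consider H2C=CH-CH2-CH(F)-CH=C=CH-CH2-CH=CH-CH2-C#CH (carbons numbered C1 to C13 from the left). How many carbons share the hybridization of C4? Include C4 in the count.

4

C4 is sp3 (only σ bonds).
C1: sp2
C2: sp2
C3: sp3 ✓
C4: sp3 ✓
C5: sp2
C6: sp
C7: sp2
C8: sp3 ✓
C9: sp2
C10: sp2
C11: sp3 ✓
C12: sp
C13: sp
4 carbons are sp3.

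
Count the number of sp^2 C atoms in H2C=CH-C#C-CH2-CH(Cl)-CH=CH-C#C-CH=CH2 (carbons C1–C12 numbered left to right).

6

C1: sp2 ✓
C2: sp2 ✓
C3: sp
C4: sp
C5: sp3
C6: sp3
C7: sp2 ✓
C8: sp2 ✓
C9: sp
C10: sp
C11: sp2 ✓
C12: sp2 ✓
C1, C2, C7, C8, C11, C12 → 6 sp2 carbons.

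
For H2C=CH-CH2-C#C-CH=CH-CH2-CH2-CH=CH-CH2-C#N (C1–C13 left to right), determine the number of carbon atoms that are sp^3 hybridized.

4

C1: sp2
C2: sp2
C3: sp3 ✓
C4: sp
C5: sp
C6: sp2
C7: sp2
C8: sp3 ✓
C9: sp3 ✓
C10: sp2
C11: sp2
C12: sp3 ✓
C13: sp
C3, C8, C9, C12 → 4 sp3 carbons.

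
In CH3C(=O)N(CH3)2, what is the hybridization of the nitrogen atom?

Amide resonance: N lone pair conjugated with C=O → sp2.

sp²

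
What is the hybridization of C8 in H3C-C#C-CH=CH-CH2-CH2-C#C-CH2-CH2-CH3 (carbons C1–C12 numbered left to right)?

sp

C8 (2 σ bonds, plus two π bonds) has steric number 2: sp.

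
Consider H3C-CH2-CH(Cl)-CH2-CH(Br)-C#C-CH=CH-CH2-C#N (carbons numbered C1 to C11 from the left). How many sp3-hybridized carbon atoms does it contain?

C1: sp3 ✓
C2: sp3 ✓
C3: sp3 ✓
C4: sp3 ✓
C5: sp3 ✓
C6: sp
C7: sp
C8: sp2
C9: sp2
C10: sp3 ✓
C11: sp
C1, C2, C3, C4, C5, C10 → 6 sp3 carbons.

6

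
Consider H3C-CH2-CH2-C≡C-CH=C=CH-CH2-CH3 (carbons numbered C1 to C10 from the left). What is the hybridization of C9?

C9 — 4 σ bonds. Steric number 4, so sp3.

sp3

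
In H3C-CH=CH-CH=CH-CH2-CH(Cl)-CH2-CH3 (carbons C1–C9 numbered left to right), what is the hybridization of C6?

sp3

C6: 4 σ bonds; 4 regions of electron density → sp3.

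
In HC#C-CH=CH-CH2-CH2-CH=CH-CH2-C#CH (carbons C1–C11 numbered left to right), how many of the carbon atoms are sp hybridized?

4

C1: sp ✓
C2: sp ✓
C3: sp2
C4: sp2
C5: sp3
C6: sp3
C7: sp2
C8: sp2
C9: sp3
C10: sp ✓
C11: sp ✓
C1, C2, C10, C11 → 4 sp carbons.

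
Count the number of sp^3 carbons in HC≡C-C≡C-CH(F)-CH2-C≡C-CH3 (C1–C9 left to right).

3

C1: sp
C2: sp
C3: sp
C4: sp
C5: sp3 ✓
C6: sp3 ✓
C7: sp
C8: sp
C9: sp3 ✓
C5, C6, C9 → 3 sp3 carbons.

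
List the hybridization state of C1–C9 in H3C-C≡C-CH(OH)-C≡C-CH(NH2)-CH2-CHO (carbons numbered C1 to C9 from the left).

C1 (4 σ bonds) has steric number 4: sp3.
C2: 2 σ bonds, plus two π bonds; 2 regions of electron density → sp.
C3: 2 σ bonds, plus two π bonds — 2 electron domains, sp.
C4 has 4 σ bonds: steric number 4 → sp3.
C5: 2 σ bonds, plus two π bonds; 2 regions of electron density → sp.
C6 has 2 σ bonds, plus two π bonds: steric number 2 → sp.
C7 has 4 σ bonds: steric number 4 → sp3.
C8 (4 σ bonds) has steric number 4: sp3.
C9 has 3 σ bonds, plus one π bond: steric number 3 → sp2.

C1 sp3, C2 sp, C3 sp, C4 sp3, C5 sp, C6 sp, C7 sp3, C8 sp3, C9 sp2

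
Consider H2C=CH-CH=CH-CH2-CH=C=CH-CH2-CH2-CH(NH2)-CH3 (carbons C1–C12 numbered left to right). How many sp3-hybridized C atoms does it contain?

5

C1: sp2
C2: sp2
C3: sp2
C4: sp2
C5: sp3 ✓
C6: sp2
C7: sp
C8: sp2
C9: sp3 ✓
C10: sp3 ✓
C11: sp3 ✓
C12: sp3 ✓
C5, C9, C10, C11, C12 → 5 sp3 carbons.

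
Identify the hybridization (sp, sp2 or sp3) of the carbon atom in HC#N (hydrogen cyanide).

sp

The carbon atom has 2 σ bonds, plus two π bonds: steric number 2 → sp.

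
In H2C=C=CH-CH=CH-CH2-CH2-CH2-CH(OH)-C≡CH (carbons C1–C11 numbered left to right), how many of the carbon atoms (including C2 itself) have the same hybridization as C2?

C2 is sp (two π bonds).
C1: sp2
C2: sp ✓
C3: sp2
C4: sp2
C5: sp2
C6: sp3
C7: sp3
C8: sp3
C9: sp3
C10: sp ✓
C11: sp ✓
3 carbons are sp.

3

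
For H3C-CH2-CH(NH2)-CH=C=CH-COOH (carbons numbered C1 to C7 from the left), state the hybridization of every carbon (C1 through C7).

C1 (4 σ bonds) has steric number 4: sp3.
C2: 4 σ bonds; 4 regions of electron density → sp3.
C3 is sp3: 4 σ bonds, 4 electron-density regions.
C4 carries 3 σ bonds, plus one π bond, giving a steric number of 3, so it is sp2.
C5 carries 2 σ bonds, plus two π bonds, giving a steric number of 2, so it is sp.
C6 has 3 σ bonds, plus one π bond: steric number 3 → sp2.
C7 is sp2: 3 σ bonds, plus one π bond, 3 electron-density regions.

C1 sp3, C2 sp3, C3 sp3, C4 sp2, C5 sp, C6 sp2, C7 sp2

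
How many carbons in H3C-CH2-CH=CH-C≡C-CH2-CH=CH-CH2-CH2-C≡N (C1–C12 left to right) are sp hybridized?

C1: sp3
C2: sp3
C3: sp2
C4: sp2
C5: sp ✓
C6: sp ✓
C7: sp3
C8: sp2
C9: sp2
C10: sp3
C11: sp3
C12: sp ✓
C5, C6, C12 → 3 sp carbons.

3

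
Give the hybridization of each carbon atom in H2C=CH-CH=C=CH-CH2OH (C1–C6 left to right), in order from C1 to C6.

C1 has 3 σ bonds, plus one π bond: steric number 3 → sp2.
C2: 3 σ bonds, plus one π bond; 3 regions of electron density → sp2.
C3 carries 3 σ bonds, plus one π bond, giving a steric number of 3, so it is sp2.
C4 (2 σ bonds, plus two π bonds) has steric number 2: sp.
C5 is sp2: 3 σ bonds, plus one π bond, 3 electron-density regions.
C6 (4 σ bonds) has steric number 4: sp3.

C1 sp2, C2 sp2, C3 sp2, C4 sp, C5 sp2, C6 sp3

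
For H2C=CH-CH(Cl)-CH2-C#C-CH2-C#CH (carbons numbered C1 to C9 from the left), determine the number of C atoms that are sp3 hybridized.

C1: sp2
C2: sp2
C3: sp3 ✓
C4: sp3 ✓
C5: sp
C6: sp
C7: sp3 ✓
C8: sp
C9: sp
C3, C4, C7 → 3 sp3 carbons.

3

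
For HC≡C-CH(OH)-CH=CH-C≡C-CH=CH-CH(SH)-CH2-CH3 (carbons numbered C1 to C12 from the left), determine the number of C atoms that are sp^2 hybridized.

C1: sp
C2: sp
C3: sp3
C4: sp2 ✓
C5: sp2 ✓
C6: sp
C7: sp
C8: sp2 ✓
C9: sp2 ✓
C10: sp3
C11: sp3
C12: sp3
C4, C5, C8, C9 → 4 sp2 carbons.

4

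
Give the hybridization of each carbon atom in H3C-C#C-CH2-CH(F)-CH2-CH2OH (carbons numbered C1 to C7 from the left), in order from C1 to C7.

C1: 4 σ bonds — 4 electron domains, sp3.
C2 carries 2 σ bonds, plus two π bonds, giving a steric number of 2, so it is sp.
C3: 2 σ bonds, plus two π bonds; 2 regions of electron density → sp.
C4: 4 σ bonds — 4 electron domains, sp3.
C5 is sp3: 4 σ bonds, 4 electron-density regions.
C6 carries 4 σ bonds, giving a steric number of 4, so it is sp3.
C7 carries 4 σ bonds, giving a steric number of 4, so it is sp3.

C1 sp3, C2 sp, C3 sp, C4 sp3, C5 sp3, C6 sp3, C7 sp3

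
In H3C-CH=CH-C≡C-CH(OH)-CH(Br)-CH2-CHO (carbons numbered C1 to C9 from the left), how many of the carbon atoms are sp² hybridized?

3

C1: sp3
C2: sp2 ✓
C3: sp2 ✓
C4: sp
C5: sp
C6: sp3
C7: sp3
C8: sp3
C9: sp2 ✓
C2, C3, C9 → 3 sp2 carbons.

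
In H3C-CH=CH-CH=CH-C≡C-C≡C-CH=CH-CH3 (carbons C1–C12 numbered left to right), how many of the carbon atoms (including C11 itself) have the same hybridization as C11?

C11 is sp2 (one π bond).
C1: sp3
C2: sp2 ✓
C3: sp2 ✓
C4: sp2 ✓
C5: sp2 ✓
C6: sp
C7: sp
C8: sp
C9: sp
C10: sp2 ✓
C11: sp2 ✓
C12: sp3
6 carbons are sp2.

6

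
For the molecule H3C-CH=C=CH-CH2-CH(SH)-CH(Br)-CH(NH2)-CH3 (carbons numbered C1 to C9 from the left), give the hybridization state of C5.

C5: 4 σ bonds; 4 regions of electron density → sp3.

sp3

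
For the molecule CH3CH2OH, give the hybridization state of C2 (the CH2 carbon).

C2 (the CH2 carbon) — 4 σ bonds. Steric number 4, so sp3.

sp3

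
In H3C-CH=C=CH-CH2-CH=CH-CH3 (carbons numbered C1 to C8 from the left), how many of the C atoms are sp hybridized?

1

C1: sp3
C2: sp2
C3: sp ✓
C4: sp2
C5: sp3
C6: sp2
C7: sp2
C8: sp3
C3 → 1 sp carbon.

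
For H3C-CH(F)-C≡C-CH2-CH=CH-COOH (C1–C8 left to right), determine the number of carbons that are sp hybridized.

2

C1: sp3
C2: sp3
C3: sp ✓
C4: sp ✓
C5: sp3
C6: sp2
C7: sp2
C8: sp2
C3, C4 → 2 sp carbons.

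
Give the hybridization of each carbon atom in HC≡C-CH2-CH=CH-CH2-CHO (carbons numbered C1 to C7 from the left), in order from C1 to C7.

C1 carries 2 σ bonds, plus two π bonds, giving a steric number of 2, so it is sp.
C2 — 2 σ bonds, plus two π bonds. Steric number 2, so sp.
C3 — 4 σ bonds. Steric number 4, so sp3.
C4 — 3 σ bonds, plus one π bond. Steric number 3, so sp2.
C5: 3 σ bonds, plus one π bond; 3 regions of electron density → sp2.
C6 — 4 σ bonds. Steric number 4, so sp3.
C7 has 3 σ bonds, plus one π bond: steric number 3 → sp2.

C1 sp, C2 sp, C3 sp3, C4 sp2, C5 sp2, C6 sp3, C7 sp2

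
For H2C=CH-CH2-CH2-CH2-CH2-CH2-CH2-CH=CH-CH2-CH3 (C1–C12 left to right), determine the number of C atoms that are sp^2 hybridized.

4

C1: sp2 ✓
C2: sp2 ✓
C3: sp3
C4: sp3
C5: sp3
C6: sp3
C7: sp3
C8: sp3
C9: sp2 ✓
C10: sp2 ✓
C11: sp3
C12: sp3
C1, C2, C9, C10 → 4 sp2 carbons.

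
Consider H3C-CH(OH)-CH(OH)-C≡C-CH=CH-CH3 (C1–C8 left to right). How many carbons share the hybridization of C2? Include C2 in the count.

4

C2 is sp3 (only σ bonds).
C1: sp3 ✓
C2: sp3 ✓
C3: sp3 ✓
C4: sp
C5: sp
C6: sp2
C7: sp2
C8: sp3 ✓
4 carbons are sp3.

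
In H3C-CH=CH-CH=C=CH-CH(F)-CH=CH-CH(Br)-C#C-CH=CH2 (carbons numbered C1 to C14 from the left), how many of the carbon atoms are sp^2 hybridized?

8

C1: sp3
C2: sp2 ✓
C3: sp2 ✓
C4: sp2 ✓
C5: sp
C6: sp2 ✓
C7: sp3
C8: sp2 ✓
C9: sp2 ✓
C10: sp3
C11: sp
C12: sp
C13: sp2 ✓
C14: sp2 ✓
C2, C3, C4, C6, C8, C9, C13, C14 → 8 sp2 carbons.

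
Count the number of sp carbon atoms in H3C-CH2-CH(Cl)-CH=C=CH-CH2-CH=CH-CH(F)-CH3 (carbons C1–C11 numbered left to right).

1

C1: sp3
C2: sp3
C3: sp3
C4: sp2
C5: sp ✓
C6: sp2
C7: sp3
C8: sp2
C9: sp2
C10: sp3
C11: sp3
C5 → 1 sp carbon.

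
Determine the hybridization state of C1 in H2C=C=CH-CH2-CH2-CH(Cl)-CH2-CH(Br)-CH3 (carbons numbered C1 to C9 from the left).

C1: 3 σ bonds, plus one π bond; 3 regions of electron density → sp2.

sp²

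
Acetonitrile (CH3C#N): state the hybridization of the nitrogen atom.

N has one σ bond and one lone pair: steric number 2 → sp.

sp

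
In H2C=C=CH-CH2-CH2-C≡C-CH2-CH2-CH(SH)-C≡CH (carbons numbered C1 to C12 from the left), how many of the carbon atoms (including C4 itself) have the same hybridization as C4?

5

C4 is sp3 (only σ bonds).
C1: sp2
C2: sp
C3: sp2
C4: sp3 ✓
C5: sp3 ✓
C6: sp
C7: sp
C8: sp3 ✓
C9: sp3 ✓
C10: sp3 ✓
C11: sp
C12: sp
5 carbons are sp3.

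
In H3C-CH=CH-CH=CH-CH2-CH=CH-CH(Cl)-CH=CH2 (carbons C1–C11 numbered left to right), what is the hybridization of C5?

C5 carries 3 σ bonds, plus one π bond, giving a steric number of 3, so it is sp2.

sp^2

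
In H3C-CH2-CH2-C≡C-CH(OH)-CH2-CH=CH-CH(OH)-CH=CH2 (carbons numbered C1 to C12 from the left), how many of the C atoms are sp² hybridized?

4

C1: sp3
C2: sp3
C3: sp3
C4: sp
C5: sp
C6: sp3
C7: sp3
C8: sp2 ✓
C9: sp2 ✓
C10: sp3
C11: sp2 ✓
C12: sp2 ✓
C8, C9, C11, C12 → 4 sp2 carbons.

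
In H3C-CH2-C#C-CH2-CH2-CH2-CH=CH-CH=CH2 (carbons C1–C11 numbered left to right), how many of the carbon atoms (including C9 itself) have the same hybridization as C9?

C9 is sp2 (one π bond).
C1: sp3
C2: sp3
C3: sp
C4: sp
C5: sp3
C6: sp3
C7: sp3
C8: sp2 ✓
C9: sp2 ✓
C10: sp2 ✓
C11: sp2 ✓
4 carbons are sp2.

4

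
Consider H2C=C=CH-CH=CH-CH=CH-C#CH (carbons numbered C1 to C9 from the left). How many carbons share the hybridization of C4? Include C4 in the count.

6

C4 is sp2 (one π bond).
C1: sp2 ✓
C2: sp
C3: sp2 ✓
C4: sp2 ✓
C5: sp2 ✓
C6: sp2 ✓
C7: sp2 ✓
C8: sp
C9: sp
6 carbons are sp2.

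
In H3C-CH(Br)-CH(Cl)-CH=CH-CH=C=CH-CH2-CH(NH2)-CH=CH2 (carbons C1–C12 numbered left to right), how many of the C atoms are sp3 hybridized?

C1: sp3 ✓
C2: sp3 ✓
C3: sp3 ✓
C4: sp2
C5: sp2
C6: sp2
C7: sp
C8: sp2
C9: sp3 ✓
C10: sp3 ✓
C11: sp2
C12: sp2
C1, C2, C3, C9, C10 → 5 sp3 carbons.

5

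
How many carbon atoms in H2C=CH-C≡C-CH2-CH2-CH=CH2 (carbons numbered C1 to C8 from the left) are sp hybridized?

C1: sp2
C2: sp2
C3: sp ✓
C4: sp ✓
C5: sp3
C6: sp3
C7: sp2
C8: sp2
C3, C4 → 2 sp carbons.

2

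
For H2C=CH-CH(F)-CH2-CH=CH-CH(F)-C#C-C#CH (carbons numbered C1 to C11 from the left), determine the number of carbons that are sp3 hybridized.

C1: sp2
C2: sp2
C3: sp3 ✓
C4: sp3 ✓
C5: sp2
C6: sp2
C7: sp3 ✓
C8: sp
C9: sp
C10: sp
C11: sp
C3, C4, C7 → 3 sp3 carbons.

3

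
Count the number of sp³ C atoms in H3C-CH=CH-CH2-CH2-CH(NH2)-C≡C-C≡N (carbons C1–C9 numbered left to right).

C1: sp3 ✓
C2: sp2
C3: sp2
C4: sp3 ✓
C5: sp3 ✓
C6: sp3 ✓
C7: sp
C8: sp
C9: sp
C1, C4, C5, C6 → 4 sp3 carbons.

4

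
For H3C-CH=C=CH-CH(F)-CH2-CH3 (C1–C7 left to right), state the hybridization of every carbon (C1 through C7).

C1 sp3, C2 sp2, C3 sp, C4 sp2, C5 sp3, C6 sp3, C7 sp3

C1 has 4 σ bonds: steric number 4 → sp3.
C2 — 3 σ bonds, plus one π bond. Steric number 3, so sp2.
C3: 2 σ bonds, plus two π bonds; 2 regions of electron density → sp.
C4 (3 σ bonds, plus one π bond) has steric number 3: sp2.
C5 is sp3: 4 σ bonds, 4 electron-density regions.
C6 carries 4 σ bonds, giving a steric number of 4, so it is sp3.
C7 has 4 σ bonds: steric number 4 → sp3.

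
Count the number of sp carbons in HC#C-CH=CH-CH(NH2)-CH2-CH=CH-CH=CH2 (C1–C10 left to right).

2

C1: sp ✓
C2: sp ✓
C3: sp2
C4: sp2
C5: sp3
C6: sp3
C7: sp2
C8: sp2
C9: sp2
C10: sp2
C1, C2 → 2 sp carbons.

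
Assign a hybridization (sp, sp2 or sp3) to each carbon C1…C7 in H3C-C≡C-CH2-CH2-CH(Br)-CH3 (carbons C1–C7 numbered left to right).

C1 carries 4 σ bonds, giving a steric number of 4, so it is sp3.
C2 has 2 σ bonds, plus two π bonds: steric number 2 → sp.
C3: 2 σ bonds, plus two π bonds — 2 electron domains, sp.
C4 (4 σ bonds) has steric number 4: sp3.
C5: 4 σ bonds; 4 regions of electron density → sp3.
C6 (4 σ bonds) has steric number 4: sp3.
C7 has 4 σ bonds: steric number 4 → sp3.

C1 sp3, C2 sp, C3 sp, C4 sp3, C5 sp3, C6 sp3, C7 sp3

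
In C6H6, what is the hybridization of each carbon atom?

Every ring carbon has three σ bonds and contributes one p electron to the aromatic π system.

sp2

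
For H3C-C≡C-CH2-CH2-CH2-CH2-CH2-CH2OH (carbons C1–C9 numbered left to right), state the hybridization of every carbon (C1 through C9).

C1 sp3, C2 sp, C3 sp, C4 sp3, C5 sp3, C6 sp3, C7 sp3, C8 sp3, C9 sp3

C1 carries 4 σ bonds, giving a steric number of 4, so it is sp3.
C2: 2 σ bonds, plus two π bonds — 2 electron domains, sp.
C3 — 2 σ bonds, plus two π bonds. Steric number 2, so sp.
C4 carries 4 σ bonds, giving a steric number of 4, so it is sp3.
C5 has 4 σ bonds: steric number 4 → sp3.
C6 is sp3: 4 σ bonds, 4 electron-density regions.
C7 has 4 σ bonds: steric number 4 → sp3.
C8 is sp3: 4 σ bonds, 4 electron-density regions.
C9 — 4 σ bonds. Steric number 4, so sp3.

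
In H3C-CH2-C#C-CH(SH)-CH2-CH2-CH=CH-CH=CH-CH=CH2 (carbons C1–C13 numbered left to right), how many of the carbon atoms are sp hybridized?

2

C1: sp3
C2: sp3
C3: sp ✓
C4: sp ✓
C5: sp3
C6: sp3
C7: sp3
C8: sp2
C9: sp2
C10: sp2
C11: sp2
C12: sp2
C13: sp2
C3, C4 → 2 sp carbons.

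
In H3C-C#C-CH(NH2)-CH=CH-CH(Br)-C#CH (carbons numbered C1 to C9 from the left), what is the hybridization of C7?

sp³

C7 — 4 σ bonds. Steric number 4, so sp3.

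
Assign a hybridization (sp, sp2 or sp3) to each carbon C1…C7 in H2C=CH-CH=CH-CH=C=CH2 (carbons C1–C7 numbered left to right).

C1 carries 3 σ bonds, plus one π bond, giving a steric number of 3, so it is sp2.
C2 — 3 σ bonds, plus one π bond. Steric number 3, so sp2.
C3: 3 σ bonds, plus one π bond; 3 regions of electron density → sp2.
C4: 3 σ bonds, plus one π bond; 3 regions of electron density → sp2.
C5 — 3 σ bonds, plus one π bond. Steric number 3, so sp2.
C6: 2 σ bonds, plus two π bonds; 2 regions of electron density → sp.
C7 has 3 σ bonds, plus one π bond: steric number 3 → sp2.

C1 sp2, C2 sp2, C3 sp2, C4 sp2, C5 sp2, C6 sp, C7 sp2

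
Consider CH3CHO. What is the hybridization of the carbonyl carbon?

The carbonyl carbon — 3 σ bonds, plus one π bond. Steric number 3, so sp2.

sp^2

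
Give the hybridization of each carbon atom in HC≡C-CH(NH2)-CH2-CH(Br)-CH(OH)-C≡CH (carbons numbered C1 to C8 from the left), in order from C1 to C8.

C1 sp, C2 sp, C3 sp3, C4 sp3, C5 sp3, C6 sp3, C7 sp, C8 sp

C1 has 2 σ bonds, plus two π bonds: steric number 2 → sp.
C2 is sp: 2 σ bonds, plus two π bonds, 2 electron-density regions.
C3 — 4 σ bonds. Steric number 4, so sp3.
C4 carries 4 σ bonds, giving a steric number of 4, so it is sp3.
C5 is sp3: 4 σ bonds, 4 electron-density regions.
C6: 4 σ bonds; 4 regions of electron density → sp3.
C7: 2 σ bonds, plus two π bonds; 2 regions of electron density → sp.
C8: 2 σ bonds, plus two π bonds; 2 regions of electron density → sp.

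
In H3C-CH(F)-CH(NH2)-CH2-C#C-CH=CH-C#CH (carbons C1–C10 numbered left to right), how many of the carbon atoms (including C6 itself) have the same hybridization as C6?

4

C6 is sp (two π bonds).
C1: sp3
C2: sp3
C3: sp3
C4: sp3
C5: sp ✓
C6: sp ✓
C7: sp2
C8: sp2
C9: sp ✓
C10: sp ✓
4 carbons are sp.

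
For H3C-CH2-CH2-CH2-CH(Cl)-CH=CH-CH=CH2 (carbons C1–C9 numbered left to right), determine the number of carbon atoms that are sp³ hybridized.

5

C1: sp3 ✓
C2: sp3 ✓
C3: sp3 ✓
C4: sp3 ✓
C5: sp3 ✓
C6: sp2
C7: sp2
C8: sp2
C9: sp2
C1, C2, C3, C4, C5 → 5 sp3 carbons.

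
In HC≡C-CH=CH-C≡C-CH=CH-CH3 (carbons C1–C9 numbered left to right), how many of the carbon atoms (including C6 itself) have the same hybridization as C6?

4

C6 is sp (two π bonds).
C1: sp ✓
C2: sp ✓
C3: sp2
C4: sp2
C5: sp ✓
C6: sp ✓
C7: sp2
C8: sp2
C9: sp3
4 carbons are sp.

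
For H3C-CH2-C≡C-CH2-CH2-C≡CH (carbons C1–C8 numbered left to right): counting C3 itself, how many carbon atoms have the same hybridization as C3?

C3 is sp (two π bonds).
C1: sp3
C2: sp3
C3: sp ✓
C4: sp ✓
C5: sp3
C6: sp3
C7: sp ✓
C8: sp ✓
4 carbons are sp.

4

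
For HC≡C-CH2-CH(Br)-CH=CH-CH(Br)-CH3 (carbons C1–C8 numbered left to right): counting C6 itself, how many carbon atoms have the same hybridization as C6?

2

C6 is sp2 (one π bond).
C1: sp
C2: sp
C3: sp3
C4: sp3
C5: sp2 ✓
C6: sp2 ✓
C7: sp3
C8: sp3
2 carbons are sp2.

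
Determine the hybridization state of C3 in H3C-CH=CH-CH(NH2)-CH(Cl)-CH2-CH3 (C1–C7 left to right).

sp2

C3 carries 3 σ bonds, plus one π bond, giving a steric number of 3, so it is sp2.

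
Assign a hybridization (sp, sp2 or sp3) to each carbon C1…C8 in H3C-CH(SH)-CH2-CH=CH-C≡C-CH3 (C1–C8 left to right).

C1 sp3, C2 sp3, C3 sp3, C4 sp2, C5 sp2, C6 sp, C7 sp, C8 sp3

C1 has 4 σ bonds: steric number 4 → sp3.
C2 (4 σ bonds) has steric number 4: sp3.
C3 (4 σ bonds) has steric number 4: sp3.
C4 has 3 σ bonds, plus one π bond: steric number 3 → sp2.
C5: 3 σ bonds, plus one π bond; 3 regions of electron density → sp2.
C6 — 2 σ bonds, plus two π bonds. Steric number 2, so sp.
C7 has 2 σ bonds, plus two π bonds: steric number 2 → sp.
C8 carries 4 σ bonds, giving a steric number of 4, so it is sp3.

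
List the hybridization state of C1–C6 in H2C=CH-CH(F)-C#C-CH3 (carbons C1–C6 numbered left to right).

C1 sp2, C2 sp2, C3 sp3, C4 sp, C5 sp, C6 sp3

C1: 3 σ bonds, plus one π bond; 3 regions of electron density → sp2.
C2 is sp2: 3 σ bonds, plus one π bond, 3 electron-density regions.
C3 carries 4 σ bonds, giving a steric number of 4, so it is sp3.
C4: 2 σ bonds, plus two π bonds; 2 regions of electron density → sp.
C5: 2 σ bonds, plus two π bonds; 2 regions of electron density → sp.
C6: 4 σ bonds — 4 electron domains, sp3.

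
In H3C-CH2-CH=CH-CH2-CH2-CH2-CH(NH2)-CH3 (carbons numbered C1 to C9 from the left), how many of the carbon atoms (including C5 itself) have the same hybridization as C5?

C5 is sp3 (only σ bonds).
C1: sp3 ✓
C2: sp3 ✓
C3: sp2
C4: sp2
C5: sp3 ✓
C6: sp3 ✓
C7: sp3 ✓
C8: sp3 ✓
C9: sp3 ✓
7 carbons are sp3.

7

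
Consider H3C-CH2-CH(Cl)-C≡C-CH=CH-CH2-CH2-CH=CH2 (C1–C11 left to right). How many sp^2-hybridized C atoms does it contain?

C1: sp3
C2: sp3
C3: sp3
C4: sp
C5: sp
C6: sp2 ✓
C7: sp2 ✓
C8: sp3
C9: sp3
C10: sp2 ✓
C11: sp2 ✓
C6, C7, C10, C11 → 4 sp2 carbons.

4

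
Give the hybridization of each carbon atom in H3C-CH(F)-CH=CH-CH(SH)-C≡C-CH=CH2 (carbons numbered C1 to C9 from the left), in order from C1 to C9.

C1 sp3, C2 sp3, C3 sp2, C4 sp2, C5 sp3, C6 sp, C7 sp, C8 sp2, C9 sp2

C1: 4 σ bonds; 4 regions of electron density → sp3.
C2 carries 4 σ bonds, giving a steric number of 4, so it is sp3.
C3 — 3 σ bonds, plus one π bond. Steric number 3, so sp2.
C4 — 3 σ bonds, plus one π bond. Steric number 3, so sp2.
C5 is sp3: 4 σ bonds, 4 electron-density regions.
C6 has 2 σ bonds, plus two π bonds: steric number 2 → sp.
C7: 2 σ bonds, plus two π bonds; 2 regions of electron density → sp.
C8: 3 σ bonds, plus one π bond; 3 regions of electron density → sp2.
C9 (3 σ bonds, plus one π bond) has steric number 3: sp2.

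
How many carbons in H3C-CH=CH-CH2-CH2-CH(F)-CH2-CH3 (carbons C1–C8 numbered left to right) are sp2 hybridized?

C1: sp3
C2: sp2 ✓
C3: sp2 ✓
C4: sp3
C5: sp3
C6: sp3
C7: sp3
C8: sp3
C2, C3 → 2 sp2 carbons.

2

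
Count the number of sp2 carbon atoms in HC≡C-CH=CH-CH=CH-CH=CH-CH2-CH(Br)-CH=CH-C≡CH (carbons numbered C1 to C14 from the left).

C1: sp
C2: sp
C3: sp2 ✓
C4: sp2 ✓
C5: sp2 ✓
C6: sp2 ✓
C7: sp2 ✓
C8: sp2 ✓
C9: sp3
C10: sp3
C11: sp2 ✓
C12: sp2 ✓
C13: sp
C14: sp
C3, C4, C5, C6, C7, C8, C11, C12 → 8 sp2 carbons.

8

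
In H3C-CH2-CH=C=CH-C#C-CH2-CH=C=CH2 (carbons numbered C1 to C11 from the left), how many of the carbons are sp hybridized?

4

C1: sp3
C2: sp3
C3: sp2
C4: sp ✓
C5: sp2
C6: sp ✓
C7: sp ✓
C8: sp3
C9: sp2
C10: sp ✓
C11: sp2
C4, C6, C7, C10 → 4 sp carbons.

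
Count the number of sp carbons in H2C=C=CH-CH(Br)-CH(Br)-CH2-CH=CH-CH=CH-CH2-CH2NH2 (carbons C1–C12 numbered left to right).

1

C1: sp2
C2: sp ✓
C3: sp2
C4: sp3
C5: sp3
C6: sp3
C7: sp2
C8: sp2
C9: sp2
C10: sp2
C11: sp3
C12: sp3
C2 → 1 sp carbon.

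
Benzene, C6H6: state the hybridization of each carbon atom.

Every ring carbon has three σ bonds and contributes one p electron to the aromatic π system.

sp²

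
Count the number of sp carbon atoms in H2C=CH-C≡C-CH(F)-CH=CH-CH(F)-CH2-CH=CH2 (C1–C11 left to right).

2

C1: sp2
C2: sp2
C3: sp ✓
C4: sp ✓
C5: sp3
C6: sp2
C7: sp2
C8: sp3
C9: sp3
C10: sp2
C11: sp2
C3, C4 → 2 sp carbons.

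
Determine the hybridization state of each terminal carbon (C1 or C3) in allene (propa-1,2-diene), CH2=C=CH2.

sp2

Each terminal carbon (C1 or C3) has 3 σ bonds, plus one π bond: steric number 3 → sp2.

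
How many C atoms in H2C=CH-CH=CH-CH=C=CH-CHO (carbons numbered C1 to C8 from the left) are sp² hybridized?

C1: sp2 ✓
C2: sp2 ✓
C3: sp2 ✓
C4: sp2 ✓
C5: sp2 ✓
C6: sp
C7: sp2 ✓
C8: sp2 ✓
C1, C2, C3, C4, C5, C7, C8 → 7 sp2 carbons.

7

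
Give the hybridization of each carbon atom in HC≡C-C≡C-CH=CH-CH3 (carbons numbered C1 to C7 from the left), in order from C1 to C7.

C1 carries 2 σ bonds, plus two π bonds, giving a steric number of 2, so it is sp.
C2 — 2 σ bonds, plus two π bonds. Steric number 2, so sp.
C3 is sp: 2 σ bonds, plus two π bonds, 2 electron-density regions.
C4 is sp: 2 σ bonds, plus two π bonds, 2 electron-density regions.
C5 (3 σ bonds, plus one π bond) has steric number 3: sp2.
C6 is sp2: 3 σ bonds, plus one π bond, 3 electron-density regions.
C7 is sp3: 4 σ bonds, 4 electron-density regions.

C1 sp, C2 sp, C3 sp, C4 sp, C5 sp2, C6 sp2, C7 sp3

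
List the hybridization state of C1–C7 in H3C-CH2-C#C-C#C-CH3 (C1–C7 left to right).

C1 sp3, C2 sp3, C3 sp, C4 sp, C5 sp, C6 sp, C7 sp3

C1: 4 σ bonds; 4 regions of electron density → sp3.
C2 has 4 σ bonds: steric number 4 → sp3.
C3: 2 σ bonds, plus two π bonds; 2 regions of electron density → sp.
C4 has 2 σ bonds, plus two π bonds: steric number 2 → sp.
C5: 2 σ bonds, plus two π bonds — 2 electron domains, sp.
C6 has 2 σ bonds, plus two π bonds: steric number 2 → sp.
C7 — 4 σ bonds. Steric number 4, so sp3.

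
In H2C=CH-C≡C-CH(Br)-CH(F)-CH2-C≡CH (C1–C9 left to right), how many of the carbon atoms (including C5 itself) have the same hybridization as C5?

3

C5 is sp3 (only σ bonds).
C1: sp2
C2: sp2
C3: sp
C4: sp
C5: sp3 ✓
C6: sp3 ✓
C7: sp3 ✓
C8: sp
C9: sp
3 carbons are sp3.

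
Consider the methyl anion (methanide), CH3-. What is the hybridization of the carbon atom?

sp3

Three σ bonds + one lone pair = steric number 4 → sp3, pyramidal.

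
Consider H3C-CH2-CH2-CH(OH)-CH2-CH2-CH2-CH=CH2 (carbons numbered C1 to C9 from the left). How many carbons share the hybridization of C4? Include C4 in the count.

7

C4 is sp3 (only σ bonds).
C1: sp3 ✓
C2: sp3 ✓
C3: sp3 ✓
C4: sp3 ✓
C5: sp3 ✓
C6: sp3 ✓
C7: sp3 ✓
C8: sp2
C9: sp2
7 carbons are sp3.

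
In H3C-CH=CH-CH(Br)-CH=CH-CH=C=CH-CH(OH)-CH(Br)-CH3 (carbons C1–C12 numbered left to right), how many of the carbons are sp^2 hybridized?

C1: sp3
C2: sp2 ✓
C3: sp2 ✓
C4: sp3
C5: sp2 ✓
C6: sp2 ✓
C7: sp2 ✓
C8: sp
C9: sp2 ✓
C10: sp3
C11: sp3
C12: sp3
C2, C3, C5, C6, C7, C9 → 6 sp2 carbons.

6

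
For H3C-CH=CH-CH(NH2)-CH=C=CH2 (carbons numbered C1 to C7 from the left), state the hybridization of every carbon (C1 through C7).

C1 — 4 σ bonds. Steric number 4, so sp3.
C2: 3 σ bonds, plus one π bond — 3 electron domains, sp2.
C3 has 3 σ bonds, plus one π bond: steric number 3 → sp2.
C4: 4 σ bonds — 4 electron domains, sp3.
C5 (3 σ bonds, plus one π bond) has steric number 3: sp2.
C6: 2 σ bonds, plus two π bonds — 2 electron domains, sp.
C7 — 3 σ bonds, plus one π bond. Steric number 3, so sp2.

C1 sp3, C2 sp2, C3 sp2, C4 sp3, C5 sp2, C6 sp, C7 sp2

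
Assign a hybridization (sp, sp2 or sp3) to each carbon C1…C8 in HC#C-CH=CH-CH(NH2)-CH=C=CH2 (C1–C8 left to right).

C1 has 2 σ bonds, plus two π bonds: steric number 2 → sp.
C2 (2 σ bonds, plus two π bonds) has steric number 2: sp.
C3: 3 σ bonds, plus one π bond — 3 electron domains, sp2.
C4: 3 σ bonds, plus one π bond — 3 electron domains, sp2.
C5: 4 σ bonds — 4 electron domains, sp3.
C6 carries 3 σ bonds, plus one π bond, giving a steric number of 3, so it is sp2.
C7 is sp: 2 σ bonds, plus two π bonds, 2 electron-density regions.
C8 has 3 σ bonds, plus one π bond: steric number 3 → sp2.

C1 sp, C2 sp, C3 sp2, C4 sp2, C5 sp3, C6 sp2, C7 sp, C8 sp2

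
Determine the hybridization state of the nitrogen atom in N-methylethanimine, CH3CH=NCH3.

Two σ bonds + one lone pair = steric number 3 → sp2.

sp²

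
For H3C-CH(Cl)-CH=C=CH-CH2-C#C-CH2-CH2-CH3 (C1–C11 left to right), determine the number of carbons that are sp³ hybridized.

C1: sp3 ✓
C2: sp3 ✓
C3: sp2
C4: sp
C5: sp2
C6: sp3 ✓
C7: sp
C8: sp
C9: sp3 ✓
C10: sp3 ✓
C11: sp3 ✓
C1, C2, C6, C9, C10, C11 → 6 sp3 carbons.

6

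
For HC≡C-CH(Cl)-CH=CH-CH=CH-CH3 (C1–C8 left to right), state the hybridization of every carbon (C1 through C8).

C1 is sp: 2 σ bonds, plus two π bonds, 2 electron-density regions.
C2 — 2 σ bonds, plus two π bonds. Steric number 2, so sp.
C3 is sp3: 4 σ bonds, 4 electron-density regions.
C4: 3 σ bonds, plus one π bond; 3 regions of electron density → sp2.
C5 carries 3 σ bonds, plus one π bond, giving a steric number of 3, so it is sp2.
C6 (3 σ bonds, plus one π bond) has steric number 3: sp2.
C7 (3 σ bonds, plus one π bond) has steric number 3: sp2.
C8 carries 4 σ bonds, giving a steric number of 4, so it is sp3.

C1 sp, C2 sp, C3 sp3, C4 sp2, C5 sp2, C6 sp2, C7 sp2, C8 sp3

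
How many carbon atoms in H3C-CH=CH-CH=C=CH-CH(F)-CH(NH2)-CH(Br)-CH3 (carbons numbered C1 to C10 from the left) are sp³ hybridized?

5

C1: sp3 ✓
C2: sp2
C3: sp2
C4: sp2
C5: sp
C6: sp2
C7: sp3 ✓
C8: sp3 ✓
C9: sp3 ✓
C10: sp3 ✓
C1, C7, C8, C9, C10 → 5 sp3 carbons.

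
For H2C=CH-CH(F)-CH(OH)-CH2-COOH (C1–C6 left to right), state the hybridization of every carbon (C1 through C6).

C1 sp2, C2 sp2, C3 sp3, C4 sp3, C5 sp3, C6 sp2

C1 is sp2: 3 σ bonds, plus one π bond, 3 electron-density regions.
C2 carries 3 σ bonds, plus one π bond, giving a steric number of 3, so it is sp2.
C3 — 4 σ bonds. Steric number 4, so sp3.
C4 has 4 σ bonds: steric number 4 → sp3.
C5 is sp3: 4 σ bonds, 4 electron-density regions.
C6 has 3 σ bonds, plus one π bond: steric number 3 → sp2.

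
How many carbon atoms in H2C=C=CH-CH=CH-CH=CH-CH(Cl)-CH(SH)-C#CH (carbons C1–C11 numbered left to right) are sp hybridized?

C1: sp2
C2: sp ✓
C3: sp2
C4: sp2
C5: sp2
C6: sp2
C7: sp2
C8: sp3
C9: sp3
C10: sp ✓
C11: sp ✓
C2, C10, C11 → 3 sp carbons.

3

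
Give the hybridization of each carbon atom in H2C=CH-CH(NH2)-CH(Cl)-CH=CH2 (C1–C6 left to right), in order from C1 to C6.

C1 — 3 σ bonds, plus one π bond. Steric number 3, so sp2.
C2 (3 σ bonds, plus one π bond) has steric number 3: sp2.
C3 (4 σ bonds) has steric number 4: sp3.
C4: 4 σ bonds — 4 electron domains, sp3.
C5 — 3 σ bonds, plus one π bond. Steric number 3, so sp2.
C6 carries 3 σ bonds, plus one π bond, giving a steric number of 3, so it is sp2.

C1 sp2, C2 sp2, C3 sp3, C4 sp3, C5 sp2, C6 sp2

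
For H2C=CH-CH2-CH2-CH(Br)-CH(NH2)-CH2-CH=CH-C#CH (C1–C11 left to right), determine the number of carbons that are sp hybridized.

C1: sp2
C2: sp2
C3: sp3
C4: sp3
C5: sp3
C6: sp3
C7: sp3
C8: sp2
C9: sp2
C10: sp ✓
C11: sp ✓
C10, C11 → 2 sp carbons.

2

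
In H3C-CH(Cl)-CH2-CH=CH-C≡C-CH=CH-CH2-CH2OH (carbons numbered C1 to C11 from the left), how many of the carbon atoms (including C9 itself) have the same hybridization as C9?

C9 is sp2 (one π bond).
C1: sp3
C2: sp3
C3: sp3
C4: sp2 ✓
C5: sp2 ✓
C6: sp
C7: sp
C8: sp2 ✓
C9: sp2 ✓
C10: sp3
C11: sp3
4 carbons are sp2.

4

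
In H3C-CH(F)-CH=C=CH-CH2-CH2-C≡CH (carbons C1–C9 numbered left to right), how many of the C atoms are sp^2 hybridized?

2

C1: sp3
C2: sp3
C3: sp2 ✓
C4: sp
C5: sp2 ✓
C6: sp3
C7: sp3
C8: sp
C9: sp
C3, C5 → 2 sp2 carbons.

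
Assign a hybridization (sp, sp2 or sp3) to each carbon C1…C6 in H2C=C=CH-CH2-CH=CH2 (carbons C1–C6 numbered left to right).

C1 (3 σ bonds, plus one π bond) has steric number 3: sp2.
C2 (2 σ bonds, plus two π bonds) has steric number 2: sp.
C3 — 3 σ bonds, plus one π bond. Steric number 3, so sp2.
C4: 4 σ bonds — 4 electron domains, sp3.
C5 — 3 σ bonds, plus one π bond. Steric number 3, so sp2.
C6 carries 3 σ bonds, plus one π bond, giving a steric number of 3, so it is sp2.

C1 sp2, C2 sp, C3 sp2, C4 sp3, C5 sp2, C6 sp2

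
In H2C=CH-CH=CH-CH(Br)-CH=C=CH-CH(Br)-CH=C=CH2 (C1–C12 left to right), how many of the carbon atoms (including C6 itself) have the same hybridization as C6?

8

C6 is sp2 (one π bond).
C1: sp2 ✓
C2: sp2 ✓
C3: sp2 ✓
C4: sp2 ✓
C5: sp3
C6: sp2 ✓
C7: sp
C8: sp2 ✓
C9: sp3
C10: sp2 ✓
C11: sp
C12: sp2 ✓
8 carbons are sp2.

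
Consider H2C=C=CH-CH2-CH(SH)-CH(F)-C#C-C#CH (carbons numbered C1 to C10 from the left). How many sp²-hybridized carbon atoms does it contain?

2

C1: sp2 ✓
C2: sp
C3: sp2 ✓
C4: sp3
C5: sp3
C6: sp3
C7: sp
C8: sp
C9: sp
C10: sp
C1, C3 → 2 sp2 carbons.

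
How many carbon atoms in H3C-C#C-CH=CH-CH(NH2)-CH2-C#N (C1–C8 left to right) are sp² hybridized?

2

C1: sp3
C2: sp
C3: sp
C4: sp2 ✓
C5: sp2 ✓
C6: sp3
C7: sp3
C8: sp
C4, C5 → 2 sp2 carbons.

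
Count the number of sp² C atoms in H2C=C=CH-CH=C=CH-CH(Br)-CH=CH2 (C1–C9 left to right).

6

C1: sp2 ✓
C2: sp
C3: sp2 ✓
C4: sp2 ✓
C5: sp
C6: sp2 ✓
C7: sp3
C8: sp2 ✓
C9: sp2 ✓
C1, C3, C4, C6, C8, C9 → 6 sp2 carbons.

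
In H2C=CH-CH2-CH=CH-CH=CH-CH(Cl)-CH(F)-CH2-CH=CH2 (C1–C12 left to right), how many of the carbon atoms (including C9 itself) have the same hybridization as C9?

C9 is sp3 (only σ bonds).
C1: sp2
C2: sp2
C3: sp3 ✓
C4: sp2
C5: sp2
C6: sp2
C7: sp2
C8: sp3 ✓
C9: sp3 ✓
C10: sp3 ✓
C11: sp2
C12: sp2
4 carbons are sp3.

4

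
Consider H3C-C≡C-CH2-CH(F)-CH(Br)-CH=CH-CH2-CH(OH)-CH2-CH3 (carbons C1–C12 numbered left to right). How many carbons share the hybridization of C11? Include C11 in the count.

8

C11 is sp3 (only σ bonds).
C1: sp3 ✓
C2: sp
C3: sp
C4: sp3 ✓
C5: sp3 ✓
C6: sp3 ✓
C7: sp2
C8: sp2
C9: sp3 ✓
C10: sp3 ✓
C11: sp3 ✓
C12: sp3 ✓
8 carbons are sp3.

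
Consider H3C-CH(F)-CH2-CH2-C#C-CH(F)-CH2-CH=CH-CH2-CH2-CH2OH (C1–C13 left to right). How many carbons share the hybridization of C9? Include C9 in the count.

C9 is sp2 (one π bond).
C1: sp3
C2: sp3
C3: sp3
C4: sp3
C5: sp
C6: sp
C7: sp3
C8: sp3
C9: sp2 ✓
C10: sp2 ✓
C11: sp3
C12: sp3
C13: sp3
2 carbons are sp2.

2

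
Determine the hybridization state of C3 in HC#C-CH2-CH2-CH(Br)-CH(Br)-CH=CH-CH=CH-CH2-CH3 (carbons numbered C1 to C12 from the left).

C3 has 4 σ bonds: steric number 4 → sp3.

sp³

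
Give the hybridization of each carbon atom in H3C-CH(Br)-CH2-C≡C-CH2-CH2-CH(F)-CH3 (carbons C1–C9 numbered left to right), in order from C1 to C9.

C1 sp3, C2 sp3, C3 sp3, C4 sp, C5 sp, C6 sp3, C7 sp3, C8 sp3, C9 sp3

C1 carries 4 σ bonds, giving a steric number of 4, so it is sp3.
C2 has 4 σ bonds: steric number 4 → sp3.
C3: 4 σ bonds; 4 regions of electron density → sp3.
C4: 2 σ bonds, plus two π bonds — 2 electron domains, sp.
C5 — 2 σ bonds, plus two π bonds. Steric number 2, so sp.
C6: 4 σ bonds; 4 regions of electron density → sp3.
C7 — 4 σ bonds. Steric number 4, so sp3.
C8 has 4 σ bonds: steric number 4 → sp3.
C9 has 4 σ bonds: steric number 4 → sp3.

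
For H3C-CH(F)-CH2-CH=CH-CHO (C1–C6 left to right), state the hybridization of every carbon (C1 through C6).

C1 carries 4 σ bonds, giving a steric number of 4, so it is sp3.
C2: 4 σ bonds; 4 regions of electron density → sp3.
C3: 4 σ bonds — 4 electron domains, sp3.
C4 — 3 σ bonds, plus one π bond. Steric number 3, so sp2.
C5 has 3 σ bonds, plus one π bond: steric number 3 → sp2.
C6: 3 σ bonds, plus one π bond; 3 regions of electron density → sp2.

C1 sp3, C2 sp3, C3 sp3, C4 sp2, C5 sp2, C6 sp2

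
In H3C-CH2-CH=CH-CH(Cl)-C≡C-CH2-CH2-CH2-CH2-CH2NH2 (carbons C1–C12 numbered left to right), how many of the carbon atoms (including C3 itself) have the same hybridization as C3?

C3 is sp2 (one π bond).
C1: sp3
C2: sp3
C3: sp2 ✓
C4: sp2 ✓
C5: sp3
C6: sp
C7: sp
C8: sp3
C9: sp3
C10: sp3
C11: sp3
C12: sp3
2 carbons are sp2.

2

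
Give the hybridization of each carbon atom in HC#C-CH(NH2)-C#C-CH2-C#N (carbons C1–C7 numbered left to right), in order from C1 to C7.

C1 sp, C2 sp, C3 sp3, C4 sp, C5 sp, C6 sp3, C7 sp

C1 has 2 σ bonds, plus two π bonds: steric number 2 → sp.
C2: 2 σ bonds, plus two π bonds — 2 electron domains, sp.
C3 carries 4 σ bonds, giving a steric number of 4, so it is sp3.
C4 is sp: 2 σ bonds, plus two π bonds, 2 electron-density regions.
C5 has 2 σ bonds, plus two π bonds: steric number 2 → sp.
C6: 4 σ bonds; 4 regions of electron density → sp3.
C7 (2 σ bonds, plus two π bonds) has steric number 2: sp.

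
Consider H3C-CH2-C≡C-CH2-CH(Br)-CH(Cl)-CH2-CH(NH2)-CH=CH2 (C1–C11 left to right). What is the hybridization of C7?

sp3

C7 (4 σ bonds) has steric number 4: sp3.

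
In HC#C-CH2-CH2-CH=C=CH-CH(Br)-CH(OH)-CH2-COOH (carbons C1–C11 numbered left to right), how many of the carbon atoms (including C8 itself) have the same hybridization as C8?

5

C8 is sp3 (only σ bonds).
C1: sp
C2: sp
C3: sp3 ✓
C4: sp3 ✓
C5: sp2
C6: sp
C7: sp2
C8: sp3 ✓
C9: sp3 ✓
C10: sp3 ✓
C11: sp2
5 carbons are sp3.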